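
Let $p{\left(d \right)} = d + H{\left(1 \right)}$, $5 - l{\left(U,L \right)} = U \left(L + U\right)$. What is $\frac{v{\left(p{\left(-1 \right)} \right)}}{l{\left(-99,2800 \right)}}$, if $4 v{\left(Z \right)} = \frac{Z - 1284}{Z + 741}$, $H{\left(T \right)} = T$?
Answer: $- \frac{107}{66048788} \approx -1.62 \cdot 10^{-6}$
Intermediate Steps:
$l{\left(U,L \right)} = 5 - U \left(L + U\right)$
$p{\left(d \right)} = 1 + d$ ($p{\left(d \right)} = d + 1 = 1 + d$)
$v{\left(Z \right)} = \frac{-1284 + Z}{4 \left(741 + Z\right)}$ ($v{\left(Z \right)} = \frac{\left(Z - 1284\right) \frac{1}{Z + 741}}{4} = \frac{\left(-1284 + Z\right) \frac{1}{741 + Z}}{4} = \frac{\frac{1}{741 + Z} \left(-1284 + Z\right)}{4} = \frac{-1284 + Z}{4 \left(741 + Z\right)}$)
$\frac{v{\left(p{\left(-1 \right)} \right)}}{l{\left(-99,2800 \right)}} = \frac{\frac{1}{4} \frac{1}{741 + \left(1 - 1\right)} \left(-1284 + \left(1 - 1\right)\right)}{5 - \left(-99\right)^{2} - 2800 \left(-99\right)} = \frac{\frac{1}{4} \frac{1}{741 + 0} \left(-1284 + 0\right)}{5 - 9801 + 277200} = \frac{\frac{1}{4} \cdot \frac{1}{741} \left(-1284\right)}{5 - 9801 + 277200} = \frac{\frac{1}{4} \cdot \frac{1}{741} \left(-1284\right)}{267404} = \left(- \frac{107}{247}\right) \frac{1}{267404} = - \frac{107}{66048788}$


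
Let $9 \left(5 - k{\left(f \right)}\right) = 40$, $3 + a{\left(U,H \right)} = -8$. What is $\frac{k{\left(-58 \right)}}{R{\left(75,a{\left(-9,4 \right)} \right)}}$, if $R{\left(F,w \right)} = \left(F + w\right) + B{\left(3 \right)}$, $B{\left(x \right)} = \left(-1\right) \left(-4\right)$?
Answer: $\frac{5}{612} \approx 0.0081699$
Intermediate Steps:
$B{\left(x \right)} = 4$
$a{\left(U,H \right)} = -11$ ($a{\left(U,H \right)} = -3 - 8 = -11$)
$k{\left(f \right)} = \frac{5}{9}$ ($k{\left(f \right)} = 5 - \frac{40}{9} = \frac{5}{9}$)
$R{\left(F,w \right)} = 4 + F + w$ ($R{\left(F,w \right)} = \left(F + w\right) + 4 = 4 + F + w$)
$\frac{k{\left(-58 \right)}}{R{\left(75,a{\left(-9,4 \right)} \right)}} = \frac{5}{9 \left(4 + 75 - 11\right)} = \frac{5}{9 \cdot 68} = \frac{5}{9} \cdot \frac{1}{68} = \frac{5}{612}$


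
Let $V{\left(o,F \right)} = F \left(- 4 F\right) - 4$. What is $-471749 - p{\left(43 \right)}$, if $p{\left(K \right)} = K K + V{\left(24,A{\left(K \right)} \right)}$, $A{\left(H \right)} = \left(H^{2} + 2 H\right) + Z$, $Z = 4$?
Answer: $14565290$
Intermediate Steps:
$A{\left(H \right)} = 4 + H^{2} + 2 H$ ($A{\left(H \right)} = \left(H^{2} + 2 H\right) + 4 = 4 + H^{2} + 2 H$)
$V{\left(o,F \right)} = -4 - 4 F^{2}$ ($V{\left(o,F \right)} = - 4 F^{2} - 4 = -4 - 4 F^{2}$)
$p{\left(K \right)} = -4 + K^{2} - 4 \left(4 + K^{2} + 2 K\right)^{2}$ ($p{\left(K \right)} = K K - \left(4 + 4 \left(4 + K^{2} + 2 K\right)^{2}\right) = K^{2} - \left(4 + 4 \left(4 + K^{2} + 2 K\right)^{2}\right) = -4 + K^{2} - 4 \left(4 + K^{2} + 2 K\right)^{2}$)
$-471749 - p{\left(43 \right)} = -471749 - \left(-4 + 43^{2} - 4 \left(4 + 43^{2} + 2 \cdot 43\right)^{2}\right) = -471749 - \left(-4 + 1849 - 4 \left(4 + 1849 + 86\right)^{2}\right) = -471749 - \left(-4 + 1849 - 4 \cdot 1939^{2}\right) = -471749 - \left(-4 + 1849 - 15038884\right) = -471749 - -15037039 = -471749 + 15037039 = 14565290$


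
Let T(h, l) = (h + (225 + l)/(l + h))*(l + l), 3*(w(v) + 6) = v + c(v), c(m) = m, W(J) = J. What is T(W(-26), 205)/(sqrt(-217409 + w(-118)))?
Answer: 1731840*I*sqrt(1957443)/116794099 ≈ 20.746*I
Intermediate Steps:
w(v) = -6 + 2*v/3 (w(v) = -6 + (v + v)/3 = -6 + (2*v)/3 = -6 + 2*v/3)
T(h, l) = 2*l*(h + (225 + l)/(h + l)) (T(h, l) = (h + (225 + l)/(h + l))*(2*l) = 2*l*(h + (225 + l)/(h + l)))
T(W(-26), 205)/(sqrt(-217409 + w(-118))) = (2*205*(225 + 205 + (-26)**2 - 26*205)/(-26 + 205))/(sqrt(-217409 + (-6 + (2/3)*(-118)))) = (2*205*(225 + 205 + 676 - 5330)/179)/(sqrt(-217409 + (-6 - 236/3))) = (2*205*(1/179)*(-4224))/(sqrt(-217409 - 254/3)) = -1731840*(-I*sqrt(1957443)/652481)/179 = -(-1731840)*I*sqrt(1957443)/116794099 = 1731840*I*sqrt(1957443)/116794099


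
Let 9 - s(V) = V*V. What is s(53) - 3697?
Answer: -6497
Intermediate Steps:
s(V) = 9 - V**2 (s(V) = 9 - V*V = 9 - V**2)
s(53) - 3697 = (9 - 1*53**2) - 3697 = (9 - 1*2809) - 3697 = (9 - 2809) - 3697 = -2800 - 3697 = -6497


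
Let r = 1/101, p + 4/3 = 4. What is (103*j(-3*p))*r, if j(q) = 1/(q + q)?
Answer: -103/1616 ≈ -0.063738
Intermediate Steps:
p = 8/3 (p = -4/3 + 4 = 8/3 ≈ 2.6667)
r = 1/101 ≈ 0.0099010
j(q) = 1/(2*q)
(103*j(-3*p))*r = (103*(1/(2*((-3*8/3)))))*(1/101) = (103*((½)/(-8)))*(1/101) = (103*((½)*(-⅛)))*(1/101) = (103*(-1/16))*(1/101) = -103/16*1/101 = -103/1616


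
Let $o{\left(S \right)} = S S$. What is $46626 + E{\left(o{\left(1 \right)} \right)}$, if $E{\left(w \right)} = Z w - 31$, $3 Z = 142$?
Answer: $\frac{139927}{3} \approx 46642.0$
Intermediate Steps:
$Z = \frac{142}{3}$ ($Z = \frac{1}{3} \cdot 142 = \frac{142}{3} \approx 47.333$)
$o{\left(S \right)} = S^{2}$
$E{\left(w \right)} = -31 + \frac{142 w}{3}$ ($E{\left(w \right)} = \frac{142 w}{3} - 31 = -31 + \frac{142 w}{3}$)
$46626 + E{\left(o{\left(1 \right)} \right)} = 46626 - \left(31 - \frac{142 \cdot 1^{2}}{3}\right) = 46626 + \left(-31 + \frac{142}{3} \cdot 1\right) = 46626 + \left(-31 + \frac{142}{3}\right) = 46626 + \frac{49}{3} = \frac{139927}{3}$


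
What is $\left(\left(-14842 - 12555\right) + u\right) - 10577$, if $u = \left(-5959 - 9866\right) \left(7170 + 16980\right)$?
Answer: $-382211724$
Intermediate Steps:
$u = -382173750$ ($u = \left(-15825\right) 24150 = -382173750$)
$\left(\left(-14842 - 12555\right) + u\right) - 10577 = \left(\left(-14842 - 12555\right) - 382173750\right) - 10577 = \left(-27397 - 382173750\right) - 10577 = -382201147 - 10577 = -382211724$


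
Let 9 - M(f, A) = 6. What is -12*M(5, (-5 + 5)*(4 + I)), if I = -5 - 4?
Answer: -36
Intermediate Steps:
I = -9
M(f, A) = 3 (M(f, A) = 9 - 1*6 = 9 - 6 = 3)
-12*M(5, (-5 + 5)*(4 + I)) = -12*3 = -36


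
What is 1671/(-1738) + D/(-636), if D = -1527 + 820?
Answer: 83005/552684 ≈ 0.15019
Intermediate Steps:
D = -707
1671/(-1738) + D/(-636) = 1671/(-1738) - 707/(-636) = 1671*(-1/1738) - 707*(-1/636) = -1671/1738 + 707/636 = 83005/552684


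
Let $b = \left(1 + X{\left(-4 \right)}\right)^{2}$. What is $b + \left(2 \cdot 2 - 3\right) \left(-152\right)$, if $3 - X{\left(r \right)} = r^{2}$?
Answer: $-8$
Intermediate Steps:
$X{\left(r \right)} = 3 - r^{2}$
$b = 144$ ($b = \left(1 + \left(3 - \left(-4\right)^{2}\right)\right)^{2} = \left(1 + \left(3 - 16\right)\right)^{2} = \left(1 - 13\right)^{2} = \left(-12\right)^{2} = 144$)
$b + \left(2 \cdot 2 - 3\right) \left(-152\right) = 144 + \left(2 \cdot 2 - 3\right) \left(-152\right) = 144 + \left(4 - 3\right) \left(-152\right) = 144 + 1 \left(-152\right) = 144 - 152 = -8$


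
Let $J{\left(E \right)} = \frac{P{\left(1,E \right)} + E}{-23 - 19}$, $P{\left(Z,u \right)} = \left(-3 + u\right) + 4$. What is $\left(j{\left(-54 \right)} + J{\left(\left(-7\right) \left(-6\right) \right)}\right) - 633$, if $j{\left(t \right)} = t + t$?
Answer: $- \frac{31207}{42} \approx -743.02$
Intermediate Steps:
$P{\left(Z,u \right)} = 1 + u$
$J{\left(E \right)} = - \frac{1}{42} - \frac{E}{21}$ ($J{\left(E \right)} = \frac{\left(1 + E\right) + E}{-23 - 19} = \frac{1 + 2 E}{-42} = \left(1 + 2 E\right) \left(- \frac{1}{42}\right) = - \frac{1}{42} - \frac{E}{21}$)
$j{\left(t \right)} = 2 t$
$\left(j{\left(-54 \right)} + J{\left(\left(-7\right) \left(-6\right) \right)}\right) - 633 = \left(2 \left(-54\right) - \left(\frac{1}{42} + \frac{\left(-7\right) \left(-6\right)}{21}\right)\right) - 633 = \left(-108 - \frac{85}{42}\right) - 633 = - \frac{4621}{42} - 633 = - \frac{31207}{42}$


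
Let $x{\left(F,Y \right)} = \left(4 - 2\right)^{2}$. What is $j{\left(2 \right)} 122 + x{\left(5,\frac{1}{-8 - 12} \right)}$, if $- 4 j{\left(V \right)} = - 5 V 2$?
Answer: $614$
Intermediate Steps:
$x{\left(F,Y \right)} = 4$ ($x{\left(F,Y \right)} = 2^{2} = 4$)
$j{\left(V \right)} = \frac{5 V}{2}$ ($j{\left(V \right)} = - \frac{- 5 V 2}{4} = - \frac{\left(-10\right) V}{4} = \frac{5 V}{2}$)
$j{\left(2 \right)} 122 + x{\left(5,\frac{1}{-8 - 12} \right)} = \frac{5}{2} \cdot 2 \cdot 122 + 4 = 5 \cdot 122 + 4 = 610 + 4 = 614$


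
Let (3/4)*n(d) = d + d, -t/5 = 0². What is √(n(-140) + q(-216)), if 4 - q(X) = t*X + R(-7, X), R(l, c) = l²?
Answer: I*√3765/3 ≈ 20.453*I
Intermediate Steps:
t = 0 (t = -5*0² = -5*0 = 0)
n(d) = 8*d/3 (n(d) = 4*(d + d)/3 = 4*(2*d)/3 = 8*d/3)
q(X) = -45 (q(X) = 4 - (0*X + (-7)²) = 4 - (0 + 49) = 4 - 1*49 = 4 - 49 = -45)
√(n(-140) + q(-216)) = √((8/3)*(-140) - 45) = √(-1120/3 - 45) = √(-1255/3) = I*√3765/3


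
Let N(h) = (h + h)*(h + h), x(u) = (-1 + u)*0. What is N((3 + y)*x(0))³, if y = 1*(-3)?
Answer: 0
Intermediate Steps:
x(u) = 0
y = -3
N(h) = 4*h² (N(h) = (2*h)*(2*h) = 4*h²)
N((3 + y)*x(0))³ = (4*((3 - 3)*0)²)³ = (4*(0*0)²)³ = (4*0²)³ = (4*0)³ = 0³ = 0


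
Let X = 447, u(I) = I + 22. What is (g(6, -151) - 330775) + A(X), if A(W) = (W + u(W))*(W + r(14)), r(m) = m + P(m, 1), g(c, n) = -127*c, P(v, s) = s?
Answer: 91655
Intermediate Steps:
u(I) = 22 + I
r(m) = 1 + m (r(m) = m + 1 = 1 + m)
A(W) = (15 + W)*(22 + 2*W) (A(W) = (W + (22 + W))*(W + (1 + 14)) = (22 + 2*W)*(W + 15) = (22 + 2*W)*(15 + W) = (15 + W)*(22 + 2*W))
(g(6, -151) - 330775) + A(X) = (-127*6 - 330775) + (330 + 2*447² + 52*447) = (-762 - 330775) + (330 + 2*199809 + 23244) = -331537 + (330 + 399618 + 23244) = -331537 + 423192 = 91655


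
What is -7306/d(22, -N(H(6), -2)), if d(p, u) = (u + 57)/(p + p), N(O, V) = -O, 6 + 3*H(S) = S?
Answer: -321464/57 ≈ -5639.7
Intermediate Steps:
H(S) = -2 + S/3
d(p, u) = (57 + u)/(2*p) (d(p, u) = (57 + u)/((2*p)) = (57 + u)*(1/(2*p)) = (57 + u)/(2*p))
-7306/d(22, -N(H(6), -2)) = -7306*44/(57 - (-1)*(-2 + (⅓)*6)) = -7306*44/(57 - (-1)*(-2 + 2)) = -7306*44/(57 - (-1)*0) = -7306*44/(57 - 1*0) = -7306*44/(57 + 0) = -7306/((½)*(1/22)*57) = -7306/57/44 = -7306*44/57 = -321464/57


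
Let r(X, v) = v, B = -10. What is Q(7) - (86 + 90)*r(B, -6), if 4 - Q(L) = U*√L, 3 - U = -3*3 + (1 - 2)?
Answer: 1060 - 13*√7 ≈ 1025.6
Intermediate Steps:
U = 13 (U = 3 - (-3*3 + (1 - 2)) = 3 - (-9 - 1) = 3 - 1*(-10) = 3 + 10 = 13)
Q(L) = 4 - 13*√L
Q(7) - (86 + 90)*r(B, -6) = (4 - 13*√7) - (86 + 90)*(-6) = (4 - 13*√7) - 176*(-6) = (4 - 13*√7) - 1*(-1056) = (4 - 13*√7) + 1056 = 1060 - 13*√7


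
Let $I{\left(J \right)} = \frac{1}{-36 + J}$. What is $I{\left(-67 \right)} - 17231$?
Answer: $- \frac{1774794}{103} \approx -17231.0$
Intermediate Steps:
$I{\left(-67 \right)} - 17231 = \frac{1}{-36 - 67} - 17231 = \frac{1}{-103} - 17231 = - \frac{1}{103} - 17231 = - \frac{1774794}{103}$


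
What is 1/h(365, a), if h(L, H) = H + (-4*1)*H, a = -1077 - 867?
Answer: 1/5832 ≈ 0.00017147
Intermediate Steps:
a = -1944
h(L, H) = -3*H (h(L, H) = H - 4*H = -3*H)
1/h(365, a) = 1/(-3*(-1944)) = 1/5832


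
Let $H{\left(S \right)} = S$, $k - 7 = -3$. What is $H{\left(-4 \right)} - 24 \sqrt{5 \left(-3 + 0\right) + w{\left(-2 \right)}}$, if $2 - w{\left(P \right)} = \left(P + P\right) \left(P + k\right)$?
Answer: $-4 - 24 i \sqrt{5} \approx -4.0 - 53.666 i$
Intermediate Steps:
$k = 4$ ($k = 7 - 3 = 4$)
$w{\left(P \right)} = 2 - 2 P \left(4 + P\right)$ ($w{\left(P \right)} = 2 - \left(P + P\right) \left(P + 4\right) = 2 - 2 P \left(4 + P\right)$)
$H{\left(-4 \right)} - 24 \sqrt{5 \left(-3 + 0\right) + w{\left(-2 \right)}} = -4 - 24 \sqrt{5 \left(-3 + 0\right) - \left(-18 + 8\right)} = -4 - 24 \sqrt{5 \left(-3\right) + \left(2 + 16 - 8\right)} = -4 - 24 \sqrt{-15 + \left(2 + 16 - 8\right)} = -4 - 24 \sqrt{-15 + 10} = -4 - 24 \sqrt{-5} = -4 - 24 i \sqrt{5}$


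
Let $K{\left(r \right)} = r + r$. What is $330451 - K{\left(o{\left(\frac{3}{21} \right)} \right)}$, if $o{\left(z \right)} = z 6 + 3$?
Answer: $\frac{2313103}{7} \approx 3.3044 \cdot 10^{5}$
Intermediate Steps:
$o{\left(z \right)} = 3 + 6 z$ ($o{\left(z \right)} = 6 z + 3 = 3 + 6 z$)
$K{\left(r \right)} = 2 r$
$330451 - K{\left(o{\left(\frac{3}{21} \right)} \right)} = 330451 - 2 \left(3 + 6 \cdot \frac{3}{21}\right) = 330451 - 2 \left(3 + 6 \cdot 3 \cdot \frac{1}{21}\right) = 330451 - 2 \left(3 + 6 \cdot \frac{1}{7}\right) = 330451 - 2 \left(3 + \frac{6}{7}\right) = 330451 - 2 \cdot \frac{27}{7} = 330451 - \frac{54}{7} = \frac{2313103}{7}$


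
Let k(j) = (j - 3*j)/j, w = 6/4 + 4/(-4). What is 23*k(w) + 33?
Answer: -13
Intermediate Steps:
w = ½ (w = 6*(¼) + 4*(-¼) = 3/2 - 1 = ½ ≈ 0.50000)
k(j) = -2 (k(j) = (-2*j)/j = -2)
23*k(w) + 33 = 23*(-2) + 33 = -46 + 33 = -13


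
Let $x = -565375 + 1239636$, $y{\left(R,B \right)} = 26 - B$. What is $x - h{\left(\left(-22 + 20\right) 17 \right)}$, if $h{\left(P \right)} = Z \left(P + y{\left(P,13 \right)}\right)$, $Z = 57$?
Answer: $675458$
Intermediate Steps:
$h{\left(P \right)} = 741 + 57 P$ ($h{\left(P \right)} = 57 \left(P + \left(26 - 13\right)\right) = 57 \left(P + 13\right) = 57 \left(13 + P\right) = 741 + 57 P$)
$x = 674261$
$x - h{\left(\left(-22 + 20\right) 17 \right)} = 674261 - \left(741 + 57 \left(-22 + 20\right) 17\right) = 674261 - \left(741 + 57 \left(\left(-2\right) 17\right)\right) = 674261 - \left(741 + 57 \left(-34\right)\right) = 674261 - \left(741 - 1938\right) = 674261 - -1197 = 674261 + 1197 = 675458$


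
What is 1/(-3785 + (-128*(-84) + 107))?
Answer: 1/7074 ≈ 0.00014136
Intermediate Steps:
1/(-3785 + (-128*(-84) + 107)) = 1/(-3785 + (10752 + 107)) = 1/(-3785 + 10859) = 1/7074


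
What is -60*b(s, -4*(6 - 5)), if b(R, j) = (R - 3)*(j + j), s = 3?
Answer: 0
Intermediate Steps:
b(R, j) = 2*j*(-3 + R) (b(R, j) = (-3 + R)*(2*j) = 2*j*(-3 + R))
-60*b(s, -4*(6 - 5)) = -120*(-4*(6 - 5))*(-3 + 3) = -120*(-4*1)*0 = -120*(-4)*0 = -60*0 = 0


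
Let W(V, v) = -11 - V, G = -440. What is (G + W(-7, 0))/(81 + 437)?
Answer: -6/7 ≈ -0.85714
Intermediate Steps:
(G + W(-7, 0))/(81 + 437) = (-440 + (-11 - 1*(-7)))/(81 + 437) = (-440 + (-11 + 7))/518 = (-440 - 4)*(1/518) = -444*1/518 = -6/7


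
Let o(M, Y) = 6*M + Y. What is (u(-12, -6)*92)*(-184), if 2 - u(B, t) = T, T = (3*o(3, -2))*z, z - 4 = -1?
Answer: 2403776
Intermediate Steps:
o(M, Y) = Y + 6*M
z = 3 (z = 4 - 1 = 3)
T = 144 (T = (3*(-2 + 6*3))*3 = (3*(-2 + 18))*3 = (3*16)*3 = 48*3 = 144)
u(B, t) = -142 (u(B, t) = 2 - 1*144 = 2 - 144 = -142)
(u(-12, -6)*92)*(-184) = -142*92*(-184) = -13064*(-184) = 2403776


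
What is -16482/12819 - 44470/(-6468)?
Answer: 77242559/13818882 ≈ 5.5896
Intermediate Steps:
-16482/12819 - 44470/(-6468) = -16482*1/12819 - 44470*(-1/6468) = -5494/4273 + 22235/3234 = 77242559/13818882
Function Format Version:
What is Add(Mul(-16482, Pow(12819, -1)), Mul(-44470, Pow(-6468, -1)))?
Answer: Rational(77242559, 13818882) ≈ 5.5896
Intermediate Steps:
Add(Mul(-16482, Pow(12819, -1)), Mul(-44470, Pow(-6468, -1))) = Add(Mul(-16482, Rational(1, 12819)), Mul(-44470, Rational(-1, 6468))) = Add(Rational(-5494, 4273), Rational(22235, 3234)) = Rational(77242559, 13818882)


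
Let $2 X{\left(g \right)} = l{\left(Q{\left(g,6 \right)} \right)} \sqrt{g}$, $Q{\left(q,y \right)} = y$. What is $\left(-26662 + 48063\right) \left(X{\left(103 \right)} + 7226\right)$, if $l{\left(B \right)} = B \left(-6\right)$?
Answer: $154643626 - 385218 \sqrt{103} \approx 1.5073 \cdot 10^{8}$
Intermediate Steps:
$l{\left(B \right)} = - 6 B$
$X{\left(g \right)} = - 18 \sqrt{g}$ ($X{\left(g \right)} = \frac{\left(-6\right) 6 \sqrt{g}}{2} = \frac{\left(-36\right) \sqrt{g}}{2} = - 18 \sqrt{g}$)
$\left(-26662 + 48063\right) \left(X{\left(103 \right)} + 7226\right) = \left(-26662 + 48063\right) \left(- 18 \sqrt{103} + 7226\right) = 21401 \left(7226 - 18 \sqrt{103}\right) = 154643626 - 385218 \sqrt{103}$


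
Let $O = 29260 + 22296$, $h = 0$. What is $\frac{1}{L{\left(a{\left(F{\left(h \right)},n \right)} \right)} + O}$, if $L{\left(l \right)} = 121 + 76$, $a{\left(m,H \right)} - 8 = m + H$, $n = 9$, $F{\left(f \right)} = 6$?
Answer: $\frac{1}{51753} \approx 1.9323 \cdot 10^{-5}$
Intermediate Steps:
$O = 51556$
$a{\left(m,H \right)} = 8 + H + m$ ($a{\left(m,H \right)} = 8 + \left(m + H\right) = 8 + \left(H + m\right) = 8 + H + m$)
$L{\left(l \right)} = 197$
$\frac{1}{L{\left(a{\left(F{\left(h \right)},n \right)} \right)} + O} = \frac{1}{197 + 51556} = \frac{1}{51753}$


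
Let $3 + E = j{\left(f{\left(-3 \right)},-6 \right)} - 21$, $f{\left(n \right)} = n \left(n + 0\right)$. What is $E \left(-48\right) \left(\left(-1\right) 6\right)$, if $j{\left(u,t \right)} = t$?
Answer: $-8640$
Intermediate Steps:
$f{\left(n \right)} = n^{2}$ ($f{\left(n \right)} = n n = n^{2}$)
$E = -30$ ($E = -3 - 27 = -30$)
$E \left(-48\right) \left(\left(-1\right) 6\right) = \left(-30\right) \left(-48\right) \left(\left(-1\right) 6\right) = 1440 \left(-6\right) = -8640$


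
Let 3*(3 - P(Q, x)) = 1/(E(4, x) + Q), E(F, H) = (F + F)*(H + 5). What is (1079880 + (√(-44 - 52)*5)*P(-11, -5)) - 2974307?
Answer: -1894427 + 2000*I*√6/33 ≈ -1.8944e+6 + 148.45*I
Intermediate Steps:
E(F, H) = 2*F*(5 + H) (E(F, H) = (2*F)*(5 + H) = 2*F*(5 + H))
P(Q, x) = 3 - 1/(3*(40 + Q + 8*x)) (P(Q, x) = 3 - 1/(3*(2*4*(5 + x) + Q)) = 3 - 1/(3*((40 + 8*x) + Q)) = 3 - 1/(3*(40 + Q + 8*x)))
(1079880 + (√(-44 - 52)*5)*P(-11, -5)) - 2974307 = (1079880 + (√(-44 - 52)*5)*((359 + 9*(-11) + 72*(-5))/(3*(40 - 11 + 8*(-5))))) - 2974307 = (1079880 + (√(-96)*5)*((359 - 99 - 360)/(3*(40 - 11 - 40)))) - 2974307 = (1079880 + ((4*I*√6)*5)*((⅓)*(-100)/(-11))) - 2974307 = (1079880 + (20*I*√6)*((⅓)*(-1/11)*(-100))) - 2974307 = (1079880 + (20*I*√6)*(100/33)) - 2974307 = (1079880 + 2000*I*√6/33) - 2974307 = -1894427 + 2000*I*√6/33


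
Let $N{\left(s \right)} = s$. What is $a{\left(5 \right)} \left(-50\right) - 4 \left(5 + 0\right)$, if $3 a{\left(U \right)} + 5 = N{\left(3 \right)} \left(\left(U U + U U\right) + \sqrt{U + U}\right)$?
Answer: $- \frac{7310}{3} - 50 \sqrt{10} \approx -2594.8$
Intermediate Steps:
$a{\left(U \right)} = - \frac{5}{3} + 2 U^{2} + \sqrt{2} \sqrt{U}$ ($a{\left(U \right)} = - \frac{5}{3} + \frac{3 \left(\left(U U + U U\right) + \sqrt{U + U}\right)}{3} = - \frac{5}{3} + \frac{3 \left(\left(U^{2} + U^{2}\right) + \sqrt{2 U}\right)}{3} = - \frac{5}{3} + \frac{3 \left(2 U^{2} + \sqrt{2} \sqrt{U}\right)}{3} = - \frac{5}{3} + \frac{6 U^{2} + 3 \sqrt{2} \sqrt{U}}{3} = - \frac{5}{3} + \left(2 U^{2} + \sqrt{2} \sqrt{U}\right) = - \frac{5}{3} + 2 U^{2} + \sqrt{2} \sqrt{U}$)
$a{\left(5 \right)} \left(-50\right) - 4 \left(5 + 0\right) = \left(- \frac{5}{3} + 2 \cdot 5^{2} + \sqrt{2} \sqrt{5}\right) \left(-50\right) - 4 \left(5 + 0\right) = \left(- \frac{5}{3} + 2 \cdot 25 + \sqrt{10}\right) \left(-50\right) - 20 = \left(- \frac{5}{3} + 50 + \sqrt{10}\right) \left(-50\right) - 20 = \left(\frac{145}{3} + \sqrt{10}\right) \left(-50\right) - 20 = \left(- \frac{7250}{3} - 50 \sqrt{10}\right) - 20 = - \frac{7310}{3} - 50 \sqrt{10}$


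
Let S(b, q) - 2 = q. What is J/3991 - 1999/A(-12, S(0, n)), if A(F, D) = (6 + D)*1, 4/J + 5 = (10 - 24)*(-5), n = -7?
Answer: -518570581/259415 ≈ -1999.0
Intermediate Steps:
S(b, q) = 2 + q
J = 4/65 (J = 4/(-5 + (10 - 24)*(-5)) = 4/(-5 - 14*(-5)) = 4/(-5 + 70) = 4/65 ≈ 0.061538)
A(F, D) = 6 + D
J/3991 - 1999/A(-12, S(0, n)) = (4/65)/3991 - 1999/(6 + (2 - 7)) = (4/65)*(1/3991) - 1999/(6 - 5) = 4/259415 - 1999/1 = 4/259415 - 1999*1 = 4/259415 - 1999 = -518570581/259415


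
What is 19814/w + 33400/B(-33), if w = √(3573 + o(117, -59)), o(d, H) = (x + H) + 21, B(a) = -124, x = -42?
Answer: -8350/31 + 19814*√3493/3493 ≈ 65.898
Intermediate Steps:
o(d, H) = -21 + H (o(d, H) = (-42 + H) + 21 = -21 + H)
w = √3493 (w = √(3573 + (-21 - 59)) = √(3573 - 80) = √3493 ≈ 59.102)
19814/w + 33400/B(-33) = 19814/(√3493) + 33400/(-124) = 19814*(√3493/3493) + 33400*(-1/124) = 19814*√3493/3493 - 8350/31 = -8350/31 + 19814*√3493/3493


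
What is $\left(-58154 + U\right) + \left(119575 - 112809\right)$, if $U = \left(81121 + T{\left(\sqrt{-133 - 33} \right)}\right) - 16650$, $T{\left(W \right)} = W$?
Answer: $13083 + i \sqrt{166} \approx 13083.0 + 12.884 i$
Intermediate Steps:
$U = 64471 + i \sqrt{166}$ ($U = \left(81121 + \sqrt{-133 - 33}\right) - 16650 = \left(81121 + \sqrt{-166}\right) + \left(-31325 + 14675\right) = \left(81121 + i \sqrt{166}\right) - 16650 = 64471 + i \sqrt{166} \approx 64471.0 + 12.884 i$)
$\left(-58154 + U\right) + \left(119575 - 112809\right) = \left(-58154 + \left(64471 + i \sqrt{166}\right)\right) + \left(119575 - 112809\right) = \left(6317 + i \sqrt{166}\right) + 6766 = 13083 + i \sqrt{166}$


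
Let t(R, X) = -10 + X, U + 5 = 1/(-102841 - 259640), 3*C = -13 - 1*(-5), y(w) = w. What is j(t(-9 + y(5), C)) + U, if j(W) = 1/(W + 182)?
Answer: -919614805/184140348 ≈ -4.9941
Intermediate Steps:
C = -8/3 (C = (-13 - 1*(-5))/3 = (-13 + 5)/3 = (⅓)*(-8) = -8/3 ≈ -2.6667)
U = -1812406/362481 (U = -5 + 1/(-102841 - 259640) = -5 + 1/(-362481) = -5 - 1/362481 = -1812406/362481 ≈ -5.0000)
j(W) = 1/(182 + W)
j(t(-9 + y(5), C)) + U = 1/(182 + (-10 - 8/3)) - 1812406/362481 = 1/(182 - 38/3) - 1812406/362481 = 1/(508/3) - 1812406/362481 = 3/508 - 1812406/362481 = -919614805/184140348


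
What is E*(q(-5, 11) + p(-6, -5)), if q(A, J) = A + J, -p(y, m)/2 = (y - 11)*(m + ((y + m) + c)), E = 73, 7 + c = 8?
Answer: -36792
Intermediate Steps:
c = 1 (c = -7 + 8 = 1)
p(y, m) = -2*(-11 + y)*(1 + y + 2*m) (p(y, m) = -2*(y - 11)*(m + ((y + m) + 1)) = -2*(-11 + y)*(m + ((m + y) + 1)) = -2*(-11 + y)*(m + (1 + m + y)) = -2*(-11 + y)*(1 + y + 2*m))
E*(q(-5, 11) + p(-6, -5)) = 73*((-5 + 11) + (22 - 2*(-6)² + 20*(-6) + 44*(-5) - 4*(-5)*(-6))) = 73*(6 + (22 - 2*36 - 120 - 220 - 120)) = 73*(6 + (22 - 72 - 120 - 220 - 120)) = 73*(6 - 510) = 73*(-504) = -36792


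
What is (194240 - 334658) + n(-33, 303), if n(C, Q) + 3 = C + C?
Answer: -140487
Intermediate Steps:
n(C, Q) = -3 + 2*C (n(C, Q) = -3 + (C + C) = -3 + 2*C)
(194240 - 334658) + n(-33, 303) = (194240 - 334658) + (-3 + 2*(-33)) = -140418 + (-3 - 66) = -140418 - 69 = -140487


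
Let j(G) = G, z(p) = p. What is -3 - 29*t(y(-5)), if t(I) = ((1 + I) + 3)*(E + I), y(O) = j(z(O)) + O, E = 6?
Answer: -699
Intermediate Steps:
y(O) = 2*O (y(O) = O + O = 2*O)
t(I) = (4 + I)*(6 + I) (t(I) = ((1 + I) + 3)*(6 + I) = (4 + I)*(6 + I))
-3 - 29*t(y(-5)) = -3 - 29*(24 + (2*(-5))**2 + 10*(2*(-5))) = -3 - 29*(24 + (-10)**2 + 10*(-10)) = -3 - 29*(24 + 100 - 100) = -3 - 29*24 = -3 - 696 = -699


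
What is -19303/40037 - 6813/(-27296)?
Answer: -254122607/1092849952 ≈ -0.23253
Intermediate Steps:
-19303/40037 - 6813/(-27296) = -19303*1/40037 - 6813*(-1/27296) = -19303/40037 + 6813/27296 = -254122607/1092849952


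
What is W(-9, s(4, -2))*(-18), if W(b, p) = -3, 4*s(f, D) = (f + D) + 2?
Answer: 54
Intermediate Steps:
s(f, D) = ½ + D/4 + f/4 (s(f, D) = ((f + D) + 2)/4 = ((D + f) + 2)/4 = (2 + D + f)/4 = ½ + D/4 + f/4)
W(-9, s(4, -2))*(-18) = -3*(-18) = 54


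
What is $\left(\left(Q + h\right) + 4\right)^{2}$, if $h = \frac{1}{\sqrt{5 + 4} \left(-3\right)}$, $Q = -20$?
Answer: $\frac{21025}{81} \approx 259.57$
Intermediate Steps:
$h = - \frac{1}{9}$ ($h = \frac{1}{\sqrt{9} \left(-3\right)} = \frac{1}{3 \left(-3\right)} = \frac{1}{-9} = - \frac{1}{9} \approx -0.11111$)
$\left(\left(Q + h\right) + 4\right)^{2} = \left(\left(-20 - \frac{1}{9}\right) + 4\right)^{2} = \left(- \frac{181}{9} + 4\right)^{2} = \left(- \frac{145}{9}\right)^{2} = \frac{21025}{81}$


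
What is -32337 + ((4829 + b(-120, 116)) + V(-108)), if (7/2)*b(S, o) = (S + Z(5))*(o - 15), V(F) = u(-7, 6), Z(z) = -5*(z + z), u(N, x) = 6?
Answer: -226854/7 ≈ -32408.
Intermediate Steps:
Z(z) = -10*z
V(F) = 6
b(S, o) = 2*(-50 + S)*(-15 + o)/7 (b(S, o) = 2*((S - 10*5)*(o - 15))/7 = 2*((S - 50)*(-15 + o))/7 = 2*((-50 + S)*(-15 + o))/7 = 2*(-50 + S)*(-15 + o)/7)
-32337 + ((4829 + b(-120, 116)) + V(-108)) = -32337 + ((4829 + (1500/7 - 100/7*116 - 30/7*(-120) + (2/7)*(-120)*116)) + 6) = -32337 + ((4829 + (1500/7 - 11600/7 + 3600/7 - 27840/7)) + 6) = -32337 + ((4829 - 34340/7) + 6) = -32337 + (-537/7 + 6) = -32337 - 495/7 = -226854/7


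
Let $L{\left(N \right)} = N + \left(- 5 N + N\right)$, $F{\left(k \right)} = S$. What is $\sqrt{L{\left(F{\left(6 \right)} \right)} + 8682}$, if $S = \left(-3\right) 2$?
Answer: $10 \sqrt{87} \approx 93.274$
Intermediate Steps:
$S = -6$
$F{\left(k \right)} = -6$
$L{\left(N \right)} = - 3 N$ ($L{\left(N \right)} = N - 4 N = - 3 N$)
$\sqrt{L{\left(F{\left(6 \right)} \right)} + 8682} = \sqrt{\left(-3\right) \left(-6\right) + 8682} = \sqrt{18 + 8682} = \sqrt{8700} = 10 \sqrt{87}$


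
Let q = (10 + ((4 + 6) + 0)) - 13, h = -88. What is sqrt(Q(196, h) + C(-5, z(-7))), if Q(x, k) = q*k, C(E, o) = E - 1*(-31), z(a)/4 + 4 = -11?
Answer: I*sqrt(590) ≈ 24.29*I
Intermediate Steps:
z(a) = -60 (z(a) = -16 + 4*(-11) = -16 - 44 = -60)
C(E, o) = 31 + E (C(E, o) = E + 31 = 31 + E)
q = 7 (q = (10 + (10 + 0)) - 13 = (10 + 10) - 13 = 20 - 13 = 7)
Q(x, k) = 7*k
sqrt(Q(196, h) + C(-5, z(-7))) = sqrt(7*(-88) + (31 - 5)) = sqrt(-616 + 26) = sqrt(-590) = I*sqrt(590)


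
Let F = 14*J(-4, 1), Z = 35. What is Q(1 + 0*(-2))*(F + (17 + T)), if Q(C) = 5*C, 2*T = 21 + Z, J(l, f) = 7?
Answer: 715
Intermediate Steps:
T = 28 (T = (21 + 35)/2 = (½)*56 = 28)
F = 98 (F = 14*7 = 98)
Q(1 + 0*(-2))*(F + (17 + T)) = (5*(1 + 0*(-2)))*(98 + (17 + 28)) = (5*(1 + 0))*(98 + 45) = (5*1)*143 = 5*143 = 715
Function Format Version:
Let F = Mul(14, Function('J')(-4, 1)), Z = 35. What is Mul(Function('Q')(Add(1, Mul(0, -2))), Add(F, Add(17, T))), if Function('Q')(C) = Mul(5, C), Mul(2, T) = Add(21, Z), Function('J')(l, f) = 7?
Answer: 715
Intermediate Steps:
T = 28 (T = Mul(Rational(1, 2), Add(21, 35)) = Mul(Rational(1, 2), 56) = 28)
F = 98 (F = Mul(14, 7) = 98)
Mul(Function('Q')(Add(1, Mul(0, -2))), Add(F, Add(17, T))) = Mul(Mul(5, Add(1, Mul(0, -2))), Add(98, Add(17, 28))) = Mul(Mul(5, Add(1, 0)), Add(98, 45)) = Mul(Mul(5, 1), 143) = Mul(5, 143) = 715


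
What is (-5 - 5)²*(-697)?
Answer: -69700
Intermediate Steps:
(-5 - 5)²*(-697) = (-10)²*(-697) = 100*(-697) = -69700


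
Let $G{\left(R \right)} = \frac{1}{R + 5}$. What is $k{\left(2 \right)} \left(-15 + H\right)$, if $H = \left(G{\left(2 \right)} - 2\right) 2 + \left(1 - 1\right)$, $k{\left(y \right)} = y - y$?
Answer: $0$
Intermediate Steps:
$k{\left(y \right)} = 0$
$G{\left(R \right)} = \frac{1}{5 + R}$
$H = - \frac{26}{7}$ ($H = \left(\frac{1}{5 + 2} - 2\right) 2 + \left(1 - 1\right) = \left(\frac{1}{7} - 2\right) 2 + \left(1 - 1\right) = \left(\frac{1}{7} - 2\right) 2 + 0 = \left(- \frac{13}{7}\right) 2 + 0 = - \frac{26}{7} + 0 = - \frac{26}{7} \approx -3.7143$)
$k{\left(2 \right)} \left(-15 + H\right) = 0 \left(-15 - \frac{26}{7}\right) = 0 \left(- \frac{131}{7}\right) = 0$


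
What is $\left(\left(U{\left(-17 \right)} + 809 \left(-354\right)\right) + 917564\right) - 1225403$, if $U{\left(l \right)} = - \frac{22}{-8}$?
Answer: $- \frac{2376889}{4} \approx -5.9422 \cdot 10^{5}$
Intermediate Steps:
$U{\left(l \right)} = \frac{11}{4}$ ($U{\left(l \right)} = \left(-22\right) \left(- \frac{1}{8}\right) = \frac{11}{4}$)
$\left(\left(U{\left(-17 \right)} + 809 \left(-354\right)\right) + 917564\right) - 1225403 = \left(\left(\frac{11}{4} + 809 \left(-354\right)\right) + 917564\right) - 1225403 = \left(\left(\frac{11}{4} - 286386\right) + 917564\right) - 1225403 = \left(- \frac{1145533}{4} + 917564\right) - 1225403 = \frac{2524723}{4} - 1225403 = - \frac{2376889}{4}$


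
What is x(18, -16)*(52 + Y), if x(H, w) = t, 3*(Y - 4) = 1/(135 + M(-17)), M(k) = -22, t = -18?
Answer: -113910/113 ≈ -1008.1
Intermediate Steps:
Y = 1357/339 (Y = 4 + 1/(3*(135 - 22)) = 4 + (⅓)/113 = 4 + (⅓)*(1/113) = 4 + 1/339 = 1357/339 ≈ 4.0030)
x(H, w) = -18
x(18, -16)*(52 + Y) = -18*(52 + 1357/339) = -18*18985/339 = -113910/113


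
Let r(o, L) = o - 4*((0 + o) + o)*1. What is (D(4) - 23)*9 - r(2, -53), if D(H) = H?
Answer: -157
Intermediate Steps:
r(o, L) = -7*o (r(o, L) = o - 4*(o + o)*1 = o - 8*o*1 = o - 8*o = -7*o)
(D(4) - 23)*9 - r(2, -53) = (4 - 23)*9 - (-7)*2 = -19*9 - 1*(-14) = -171 + 14 = -157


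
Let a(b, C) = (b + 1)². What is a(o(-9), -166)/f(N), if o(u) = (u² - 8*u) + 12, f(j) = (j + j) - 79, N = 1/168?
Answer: -2314704/6635 ≈ -348.86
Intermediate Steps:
N = 1/168 ≈ 0.0059524
f(j) = -79 + 2*j (f(j) = 2*j - 79 = -79 + 2*j)
o(u) = 12 + u² - 8*u
a(b, C) = (1 + b)²
a(o(-9), -166)/f(N) = (1 + (12 + (-9)² - 8*(-9)))²/(-79 + 2*(1/168)) = (1 + (12 + 81 + 72))²/(-79 + 1/84) = (1 + 165)²/(-6635/84) = 166²*(-84/6635) = 27556*(-84/6635) = -2314704/6635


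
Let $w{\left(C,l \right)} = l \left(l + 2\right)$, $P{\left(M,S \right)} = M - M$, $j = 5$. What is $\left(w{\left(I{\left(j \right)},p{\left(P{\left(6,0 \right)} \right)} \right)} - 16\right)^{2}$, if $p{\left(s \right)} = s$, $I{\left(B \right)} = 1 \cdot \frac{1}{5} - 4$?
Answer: $256$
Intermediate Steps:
$P{\left(M,S \right)} = 0$
$I{\left(B \right)} = - \frac{19}{5}$ ($I{\left(B \right)} = 1 \cdot \frac{1}{5} - 4 = \frac{1}{5} - 4 = - \frac{19}{5}$)
$w{\left(C,l \right)} = l \left(2 + l\right)$
$\left(w{\left(I{\left(j \right)},p{\left(P{\left(6,0 \right)} \right)} \right)} - 16\right)^{2} = \left(0 \left(2 + 0\right) - 16\right)^{2} = \left(0 \cdot 2 - 16\right)^{2} = \left(0 - 16\right)^{2} = \left(-16\right)^{2} = 256$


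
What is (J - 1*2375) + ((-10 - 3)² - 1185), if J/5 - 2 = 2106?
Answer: 7149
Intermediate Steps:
J = 10540 (J = 10 + 5*2106 = 10 + 10530 = 10540)
(J - 1*2375) + ((-10 - 3)² - 1185) = (10540 - 1*2375) + ((-10 - 3)² - 1185) = (10540 - 2375) + ((-13)² - 1185) = 8165 + (169 - 1185) = 8165 - 1016 = 7149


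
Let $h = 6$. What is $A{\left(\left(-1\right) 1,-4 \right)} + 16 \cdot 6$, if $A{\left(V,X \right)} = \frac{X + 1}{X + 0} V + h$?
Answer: $\frac{405}{4} \approx 101.25$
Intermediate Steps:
$A{\left(V,X \right)} = 6 + \frac{V \left(1 + X\right)}{X}$ ($A{\left(V,X \right)} = \frac{X + 1}{X + 0} V + 6 = \frac{1 + X}{X} V + 6 = \frac{V \left(1 + X\right)}{X} + 6 = 6 + \frac{V \left(1 + X\right)}{X}$)
$A{\left(\left(-1\right) 1,-4 \right)} + 16 \cdot 6 = \left(6 - 1 + \frac{\left(-1\right) 1}{-4}\right) + 16 \cdot 6 = \left(6 - 1 - - \frac{1}{4}\right) + 96 = \left(6 - 1 + \frac{1}{4}\right) + 96 = \frac{21}{4} + 96 = \frac{405}{4}$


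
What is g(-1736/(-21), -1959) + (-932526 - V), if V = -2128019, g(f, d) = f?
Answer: 3586727/3 ≈ 1.1956e+6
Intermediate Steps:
g(-1736/(-21), -1959) + (-932526 - V) = -1736/(-21) + (-932526 - 1*(-2128019)) = -1736*(-1/21) + (-932526 + 2128019) = 248/3 + 1195493 = 3586727/3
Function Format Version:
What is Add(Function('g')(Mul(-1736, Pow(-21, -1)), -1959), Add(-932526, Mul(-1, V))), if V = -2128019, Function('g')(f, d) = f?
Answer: Rational(3586727, 3) ≈ 1.1956e+6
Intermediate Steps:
Add(Function('g')(Mul(-1736, Pow(-21, -1)), -1959), Add(-932526, Mul(-1, V))) = Add(Mul(-1736, Pow(-21, -1)), Add(-932526, Mul(-1, -2128019))) = Add(Mul(-1736, Rational(-1, 21)), Add(-932526, 2128019)) = Add(Rational(248, 3), 1195493) = Rational(3586727, 3)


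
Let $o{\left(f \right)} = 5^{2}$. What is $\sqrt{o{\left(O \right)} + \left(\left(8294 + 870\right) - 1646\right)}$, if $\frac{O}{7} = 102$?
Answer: $\sqrt{7543} \approx 86.85$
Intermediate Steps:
$O = 714$ ($O = 7 \cdot 102 = 714$)
$o{\left(f \right)} = 25$
$\sqrt{o{\left(O \right)} + \left(\left(8294 + 870\right) - 1646\right)} = \sqrt{25 + \left(\left(8294 + 870\right) - 1646\right)} = \sqrt{25 + \left(9164 - 1646\right)} = \sqrt{25 + 7518} = \sqrt{7543}$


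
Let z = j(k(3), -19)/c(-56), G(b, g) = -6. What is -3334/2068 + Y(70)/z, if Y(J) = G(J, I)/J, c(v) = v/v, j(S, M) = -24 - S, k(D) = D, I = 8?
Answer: -524071/325710 ≈ -1.6090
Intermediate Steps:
c(v) = 1
Y(J) = -6/J
z = -27 (z = (-24 - 1*3)/1 = (-24 - 3)*1 = -27*1 = -27)
-3334/2068 + Y(70)/z = -3334/2068 - 6/70/(-27) = -3334*1/2068 - 6*1/70*(-1/27) = -1667/1034 - 3/35*(-1/27) = -1667/1034 + 1/315 = -524071/325710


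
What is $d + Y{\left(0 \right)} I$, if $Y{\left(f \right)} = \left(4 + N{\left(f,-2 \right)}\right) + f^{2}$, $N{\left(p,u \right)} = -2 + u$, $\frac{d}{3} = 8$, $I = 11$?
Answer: $24$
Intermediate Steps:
$d = 24$ ($d = 3 \cdot 8 = 24$)
$Y{\left(f \right)} = f^{2}$ ($Y{\left(f \right)} = \left(4 - 4\right) + f^{2} = 0 + f^{2} = f^{2}$)
$d + Y{\left(0 \right)} I = 24 + 0^{2} \cdot 11 = 24 + 0 \cdot 11 = 24 + 0 = 24$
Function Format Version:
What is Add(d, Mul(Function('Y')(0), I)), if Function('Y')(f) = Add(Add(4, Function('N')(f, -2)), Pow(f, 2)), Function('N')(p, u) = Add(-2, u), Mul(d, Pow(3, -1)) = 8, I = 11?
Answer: 24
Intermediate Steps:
d = 24 (d = Mul(3, 8) = 24)
Function('Y')(f) = Pow(f, 2) (Function('Y')(f) = Add(Add(4, Add(-2, -2)), Pow(f, 2)) = Add(Add(4, -4), Pow(f, 2)) = Add(0, Pow(f, 2)) = Pow(f, 2))
Add(d, Mul(Function('Y')(0), I)) = Add(24, Mul(Pow(0, 2), 11)) = Add(24, Mul(0, 11)) = Add(24, 0) = 24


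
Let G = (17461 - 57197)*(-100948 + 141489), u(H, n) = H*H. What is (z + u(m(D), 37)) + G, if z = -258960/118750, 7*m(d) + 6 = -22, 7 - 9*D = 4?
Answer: -19129878800896/11875 ≈ -1.6109e+9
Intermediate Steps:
D = ⅓ (D = 7/9 - ⅑*4 = 7/9 - 4/9 = ⅓ ≈ 0.33333)
m(d) = -4 (m(d) = -6/7 + (⅐)*(-22) = -6/7 - 22/7 = -4)
u(H, n) = H²
G = -1610937176 (G = -39736*40541 = -1610937176)
z = -25896/11875 (z = -258960*1/118750 = -25896/11875 ≈ -2.1807)
(z + u(m(D), 37)) + G = (-25896/11875 + (-4)²) - 1610937176 = (-25896/11875 + 16) - 1610937176 = 164104/11875 - 1610937176 = -19129878800896/11875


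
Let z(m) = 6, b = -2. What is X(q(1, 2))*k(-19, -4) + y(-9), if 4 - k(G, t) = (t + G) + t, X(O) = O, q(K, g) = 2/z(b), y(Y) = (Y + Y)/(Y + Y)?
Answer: 34/3 ≈ 11.333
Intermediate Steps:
y(Y) = 1 (y(Y) = (2*Y)/((2*Y)) = (2*Y)*(1/(2*Y)) = 1)
q(K, g) = ⅓ (q(K, g) = 2/6 = 2*(⅙) = ⅓)
k(G, t) = 4 - G - 2*t (k(G, t) = 4 - ((t + G) + t) = 4 - ((G + t) + t) = 4 - (G + 2*t) = 4 + (-G - 2*t) = 4 - G - 2*t)
X(q(1, 2))*k(-19, -4) + y(-9) = (4 - 1*(-19) - 2*(-4))/3 + 1 = (4 + 19 + 8)/3 + 1 = (⅓)*31 + 1 = 31/3 + 1 = 34/3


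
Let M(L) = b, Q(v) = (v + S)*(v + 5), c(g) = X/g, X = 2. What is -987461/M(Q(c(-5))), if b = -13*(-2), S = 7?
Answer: -987461/26 ≈ -37979.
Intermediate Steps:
c(g) = 2/g
b = 26
Q(v) = (5 + v)*(7 + v) (Q(v) = (v + 7)*(v + 5) = (7 + v)*(5 + v) = (5 + v)*(7 + v))
M(L) = 26
-987461/M(Q(c(-5))) = -987461/26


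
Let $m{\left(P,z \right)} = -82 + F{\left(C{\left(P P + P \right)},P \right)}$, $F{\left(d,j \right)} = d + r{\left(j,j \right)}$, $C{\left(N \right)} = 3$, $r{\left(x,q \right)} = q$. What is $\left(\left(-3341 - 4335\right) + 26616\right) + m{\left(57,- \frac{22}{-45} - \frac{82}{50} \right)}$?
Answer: $18918$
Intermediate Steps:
$F{\left(d,j \right)} = d + j$
$m{\left(P,z \right)} = -79 + P$ ($m{\left(P,z \right)} = -82 + \left(3 + P\right) = -79 + P$)
$\left(\left(-3341 - 4335\right) + 26616\right) + m{\left(57,- \frac{22}{-45} - \frac{82}{50} \right)} = \left(\left(-3341 - 4335\right) + 26616\right) + \left(-79 + 57\right) = \left(-7676 + 26616\right) - 22 = 18940 - 22 = 18918$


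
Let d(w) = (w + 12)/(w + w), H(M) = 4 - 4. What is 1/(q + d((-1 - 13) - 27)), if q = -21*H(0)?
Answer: 82/29 ≈ 2.8276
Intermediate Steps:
H(M) = 0
q = 0 (q = -21*0 = 0)
d(w) = (12 + w)/(2*w) (d(w) = (12 + w)/((2*w)) = (12 + w)*(1/(2*w)) = (12 + w)/(2*w))
1/(q + d((-1 - 13) - 27)) = 1/(0 + (12 + ((-1 - 13) - 27))/(2*((-1 - 13) - 27))) = 1/(0 + (12 + (-14 - 27))/(2*(-14 - 27))) = 1/(0 + (½)*(12 - 41)/(-41)) = 1/(0 + (½)*(-1/41)*(-29)) = 1/(0 + 29/82) = 1/(29/82) = 82/29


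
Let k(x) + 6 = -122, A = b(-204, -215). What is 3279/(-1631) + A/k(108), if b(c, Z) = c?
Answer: -21747/52192 ≈ -0.41667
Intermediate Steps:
A = -204
k(x) = -128 (k(x) = -6 - 122 = -128)
3279/(-1631) + A/k(108) = 3279/(-1631) - 204/(-128) = 3279*(-1/1631) - 204*(-1/128) = -3279/1631 + 51/32 = -21747/52192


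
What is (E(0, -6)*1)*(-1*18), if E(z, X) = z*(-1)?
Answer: 0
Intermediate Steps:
E(z, X) = -z
(E(0, -6)*1)*(-1*18) = (-1*0*1)*(-1*18) = (0*1)*(-18) = 0*(-18) = 0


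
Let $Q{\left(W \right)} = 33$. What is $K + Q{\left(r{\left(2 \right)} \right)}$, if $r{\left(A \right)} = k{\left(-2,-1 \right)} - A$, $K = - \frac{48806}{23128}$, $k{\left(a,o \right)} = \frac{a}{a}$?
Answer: $\frac{357209}{11564} \approx 30.89$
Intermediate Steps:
$k{\left(a,o \right)} = 1$
$K = - \frac{24403}{11564}$ ($K = \left(-48806\right) \frac{1}{23128} = - \frac{24403}{11564} \approx -2.1103$)
$r{\left(A \right)} = 1 - A$
$K + Q{\left(r{\left(2 \right)} \right)} = - \frac{24403}{11564} + 33 = \frac{357209}{11564}$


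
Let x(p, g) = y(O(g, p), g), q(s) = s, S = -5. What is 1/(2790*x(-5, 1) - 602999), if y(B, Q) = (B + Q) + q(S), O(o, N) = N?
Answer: -1/628109 ≈ -1.5921e-6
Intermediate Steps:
y(B, Q) = -5 + B + Q (y(B, Q) = (B + Q) - 5 = -5 + B + Q)
x(p, g) = -5 + g + p (x(p, g) = -5 + p + g = -5 + g + p)
1/(2790*x(-5, 1) - 602999) = 1/(2790*(-5 + 1 - 5) - 602999) = 1/(2790*(-9) - 602999) = 1/(-25110 - 602999) = 1/(-628109) = -1/628109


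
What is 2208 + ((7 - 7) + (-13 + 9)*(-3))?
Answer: 2220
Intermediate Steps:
2208 + ((7 - 7) + (-13 + 9)*(-3)) = 2208 + (0 - 4*(-3)) = 2208 + (0 + 12) = 2208 + 12 = 2220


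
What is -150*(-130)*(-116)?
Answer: -2262000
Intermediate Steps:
-150*(-130)*(-116) = 19500*(-116) = -2262000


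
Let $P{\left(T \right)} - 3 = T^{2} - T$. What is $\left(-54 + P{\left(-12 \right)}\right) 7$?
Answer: $735$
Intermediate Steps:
$P{\left(T \right)} = 3 + T^{2} - T$ ($P{\left(T \right)} = 3 + \left(T^{2} - T\right) = 3 + T^{2} - T$)
$\left(-54 + P{\left(-12 \right)}\right) 7 = \left(-54 + \left(3 + \left(-12\right)^{2} - -12\right)\right) 7 = \left(-54 + \left(3 + 144 + 12\right)\right) 7 = \left(-54 + 159\right) 7 = 105 \cdot 7 = 735$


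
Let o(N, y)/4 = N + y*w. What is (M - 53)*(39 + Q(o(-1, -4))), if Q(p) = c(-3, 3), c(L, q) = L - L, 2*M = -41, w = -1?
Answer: -5733/2 ≈ -2866.5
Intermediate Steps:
M = -41/2 (M = (½)*(-41) = -41/2 ≈ -20.500)
c(L, q) = 0
o(N, y) = -4*y + 4*N (o(N, y) = 4*(N + y*(-1)) = 4*(N - y) = -4*y + 4*N)
Q(p) = 0
(M - 53)*(39 + Q(o(-1, -4))) = (-41/2 - 53)*(39 + 0) = -147/2*39 = -5733/2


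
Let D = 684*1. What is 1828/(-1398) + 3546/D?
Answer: 102971/26562 ≈ 3.8766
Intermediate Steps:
D = 684
1828/(-1398) + 3546/D = 1828/(-1398) + 3546/684 = 1828*(-1/1398) + 3546*(1/684) = -914/699 + 197/38 = 102971/26562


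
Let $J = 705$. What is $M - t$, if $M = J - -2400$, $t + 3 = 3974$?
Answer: $-866$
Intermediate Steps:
$t = 3971$ ($t = -3 + 3974 = 3971$)
$M = 3105$ ($M = 705 - -2400 = 705 + 2400 = 3105$)
$M - t = 3105 - 3971 = -866$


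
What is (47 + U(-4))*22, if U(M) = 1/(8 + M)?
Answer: 2079/2 ≈ 1039.5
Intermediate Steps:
(47 + U(-4))*22 = (47 + 1/(8 - 4))*22 = (47 + 1/4)*22 = (47 + ¼)*22 = (189/4)*22 = 2079/2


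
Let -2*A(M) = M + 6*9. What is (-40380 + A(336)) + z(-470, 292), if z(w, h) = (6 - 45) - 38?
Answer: -40652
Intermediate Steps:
z(w, h) = -77 (z(w, h) = -39 - 38 = -77)
A(M) = -27 - M/2 (A(M) = -(M + 6*9)/2 = -(M + 54)/2 = -(54 + M)/2 = -27 - M/2)
(-40380 + A(336)) + z(-470, 292) = (-40380 + (-27 - 1/2*336)) - 77 = (-40380 + (-27 - 168)) - 77 = (-40380 - 195) - 77 = -40575 - 77 = -40652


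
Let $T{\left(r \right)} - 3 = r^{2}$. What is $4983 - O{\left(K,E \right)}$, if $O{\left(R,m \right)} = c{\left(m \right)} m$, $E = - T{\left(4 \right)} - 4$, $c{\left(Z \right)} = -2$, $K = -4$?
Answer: $4937$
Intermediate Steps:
$T{\left(r \right)} = 3 + r^{2}$
$E = -23$ ($E = - (3 + 4^{2}) - 4 = - (3 + 16) - 4 = \left(-1\right) 19 - 4 = -19 - 4 = -23$)
$O{\left(R,m \right)} = - 2 m$
$4983 - O{\left(K,E \right)} = 4983 - \left(-2\right) \left(-23\right) = 4983 - 46 = 4937$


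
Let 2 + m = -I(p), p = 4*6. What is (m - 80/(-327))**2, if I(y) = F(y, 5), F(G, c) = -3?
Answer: 165649/106929 ≈ 1.5491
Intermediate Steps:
p = 24
I(y) = -3
m = 1 (m = -2 - 1*(-3) = -2 + 3 = 1)
(m - 80/(-327))**2 = (1 - 80/(-327))**2 = (1 - 80*(-1/327))**2 = (1 + 80/327)**2 = (407/327)**2 = 165649/106929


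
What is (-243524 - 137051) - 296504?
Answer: -677079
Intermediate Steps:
(-243524 - 137051) - 296504 = -380575 - 296504 = -677079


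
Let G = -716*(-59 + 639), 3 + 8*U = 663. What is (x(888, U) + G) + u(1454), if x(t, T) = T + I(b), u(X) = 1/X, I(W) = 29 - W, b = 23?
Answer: -301844220/727 ≈ -4.1519e+5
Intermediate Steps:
U = 165/2 (U = -3/8 + (⅛)*663 = -3/8 + 663/8 = 165/2 ≈ 82.500)
x(t, T) = 6 + T (x(t, T) = T + (29 - 1*23) = T + (29 - 23) = T + 6 = 6 + T)
G = -415280 (G = -716*580 = -415280)
(x(888, U) + G) + u(1454) = ((6 + 165/2) - 415280) + 1/1454 = (177/2 - 415280) + 1/1454 = -830383/2 + 1/1454 = -301844220/727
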